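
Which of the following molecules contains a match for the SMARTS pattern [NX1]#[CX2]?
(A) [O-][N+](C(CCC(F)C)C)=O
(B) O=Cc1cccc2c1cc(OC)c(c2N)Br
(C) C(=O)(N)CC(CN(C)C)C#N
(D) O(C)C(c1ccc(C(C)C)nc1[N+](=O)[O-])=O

C

[NX1]#[CX2] describes a nitrogen triple-bonded to a two-connected carbon (a nitrile).
(A) has a nitro group (-[N+](=O)[O-]) but there is no C#N triple bond.
(B) has a primary amino group (-NH2) but the nitrogen is NX3 (three connections), not NX1 triple-bonded.
(C) contains a nitrile (-C#N), which satisfies every atom and bond constraint.
(D) has a nitro group (-[N+](=O)[O-]) but there is no C#N triple bond.
So the answer is (C).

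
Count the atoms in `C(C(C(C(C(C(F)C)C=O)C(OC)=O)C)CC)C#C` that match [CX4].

Check the 19 heavy atoms by environment: 11× C (X4) → match; 1× F (X1) → no; 2× C (X2) → no; 2× C (X3) → no; 2× O (X1) → no; 1× O (X2) → no.
That gives 11 matching atoms.

11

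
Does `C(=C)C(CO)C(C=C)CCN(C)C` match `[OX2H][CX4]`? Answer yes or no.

Yes

The pattern [OX2H][CX4] describes a hydroxyl oxygen bound to an sp3 (X4) carbon — an aliphatic alcohol.
The molecule carries a hydroxyl group (-OH), whose atoms satisfy every constraint of the query, so the pattern matches.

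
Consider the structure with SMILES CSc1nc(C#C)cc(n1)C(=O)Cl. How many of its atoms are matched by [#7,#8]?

3

Check the 13 heavy atoms by environment: 2× n (aromatic) → match; 4× c (aromatic) → no; 1× S → no; 4× C → no; 1× O → match; 1× Cl → no.
Summing the matching environments: 2 + 1 = 3 matching atoms.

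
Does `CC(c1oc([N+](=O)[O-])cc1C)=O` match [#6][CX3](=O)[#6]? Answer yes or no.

Yes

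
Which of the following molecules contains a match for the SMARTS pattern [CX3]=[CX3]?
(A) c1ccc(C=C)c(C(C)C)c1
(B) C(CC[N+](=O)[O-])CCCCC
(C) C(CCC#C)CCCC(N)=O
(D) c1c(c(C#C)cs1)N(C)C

A

[CX3]=[CX3] describes a non-aromatic C=C double bond between two sp2 carbons (an alkene).
(A) contains a vinyl group (-CH=CH2), which satisfies every atom and bond constraint.
(B) has an ethyl group (-CH2CH3) but its C-C bond is a single bond between CX4 carbons, not CX3=CX3.
(C) has an ethynyl group (-C#CH) but the C-C bond is a triple bond, not a double bond.
(D) has an ethynyl group (-C#CH) but the C-C bond is a triple bond, not a double bond.
So the answer is (A).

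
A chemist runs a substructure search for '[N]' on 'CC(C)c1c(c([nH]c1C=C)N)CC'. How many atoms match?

1

Check the 13 heavy atoms by environment: 1× n (aromatic) → no; 4× c (aromatic) → no; 7× C → no; 1× N → match.
That gives 1 matching atom.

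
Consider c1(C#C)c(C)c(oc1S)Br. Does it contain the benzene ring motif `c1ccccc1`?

No

The pattern c1ccccc1 describes six aromatic carbons in a ring — a benzene ring.
The closest candidate here is a methyl group (-CH3), but no six-membered all-carbon aromatic ring is present. No other fragment satisfies the full query, so there is no match.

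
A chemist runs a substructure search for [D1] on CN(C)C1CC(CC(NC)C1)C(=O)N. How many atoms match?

5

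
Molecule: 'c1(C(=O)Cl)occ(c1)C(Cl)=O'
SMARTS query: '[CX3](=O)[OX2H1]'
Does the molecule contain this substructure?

The pattern [CX3](=O)[OX2H1] describes an sp2 carbon double-bonded to O and single-bonded to an -OH oxygen — a carboxylic acid.
The closest candidate here is an acyl chloride (-C(=O)Cl), but the carbonyl is bonded to Cl, not to an -OH oxygen. No other fragment satisfies the full query, so there is no match.

No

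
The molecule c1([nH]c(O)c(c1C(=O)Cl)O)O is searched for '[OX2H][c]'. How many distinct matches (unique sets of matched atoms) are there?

3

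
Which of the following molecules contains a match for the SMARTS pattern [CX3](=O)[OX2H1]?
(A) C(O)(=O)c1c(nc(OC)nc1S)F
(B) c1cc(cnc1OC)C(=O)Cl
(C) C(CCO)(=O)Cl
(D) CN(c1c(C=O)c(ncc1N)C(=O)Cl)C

A

[CX3](=O)[OX2H1] describes an sp2 carbon double-bonded to O and single-bonded to an -OH oxygen (a carboxylic acid).
(A) contains a carboxylic acid group (-C(=O)OH), which satisfies every atom and bond constraint.
(B) has an acyl chloride (-C(=O)Cl) but the carbonyl is bonded to Cl, not to an -OH oxygen.
(C) has an acyl chloride (-C(=O)Cl) but the carbonyl is bonded to Cl, not to an -OH oxygen.
(D) has an acyl chloride (-C(=O)Cl) but the carbonyl is bonded to Cl, not to an -OH oxygen.
So the answer is (A).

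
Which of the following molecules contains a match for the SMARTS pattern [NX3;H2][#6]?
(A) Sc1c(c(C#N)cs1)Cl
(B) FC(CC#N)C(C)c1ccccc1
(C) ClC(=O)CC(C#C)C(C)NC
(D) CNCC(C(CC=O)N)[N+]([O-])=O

[NX3;H2][#6] describes a trivalent nitrogen with two H attached to carbon (a primary amine).
(A) has a nitrile (-C#N) but the nitrogen is NX1 (triple-bonded), not NX3 with two H.
(B) has a nitrile (-C#N) but the nitrogen is NX1 (triple-bonded), not NX3 with two H.
(C) has an N-methylamino group (-NHCH3) but the nitrogen bears two carbons and only one H (H1), not H2.
(D) contains a primary amino group (-NH2), which satisfies every atom and bond constraint.
So the answer is (D).

D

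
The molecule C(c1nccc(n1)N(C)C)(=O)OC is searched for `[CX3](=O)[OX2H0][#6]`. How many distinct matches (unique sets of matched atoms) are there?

1

[CX3](=O)[OX2H0][#6] is the SMARTS for an ester: a carbonyl carbon bonded to an oxygen that is itself bonded to carbon (no H on that O).
Exactly one fragment in the molecule meets all constraints, giving 1 match.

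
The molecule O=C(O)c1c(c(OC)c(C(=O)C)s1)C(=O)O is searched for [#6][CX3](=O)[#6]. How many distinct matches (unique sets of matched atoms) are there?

[#6][CX3](=O)[#6] is the SMARTS for a ketone: a carbonyl carbon (no H) flanked by two carbons.
Exactly one fragment in the molecule meets all constraints, giving 1 match.

1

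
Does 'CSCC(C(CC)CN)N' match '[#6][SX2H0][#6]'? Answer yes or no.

Yes

The pattern [#6][SX2H0][#6] describes an aliphatic sulfur bridging two carbons with no H on the sulfur — a thioether.
The molecule carries a methylthio ether (-SCH3), whose atoms satisfy every constraint of the query, so the pattern matches.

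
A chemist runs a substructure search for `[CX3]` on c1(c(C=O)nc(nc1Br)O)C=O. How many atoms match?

Check the 12 heavy atoms by environment: 2× n (aromatic, X2) → no; 4× c (aromatic, X3) → no; 2× C (X3) → match; 2× O (X1) → no; 1× Br (X1) → no; 1× O (X2) → no.
That gives 2 matching atoms.

2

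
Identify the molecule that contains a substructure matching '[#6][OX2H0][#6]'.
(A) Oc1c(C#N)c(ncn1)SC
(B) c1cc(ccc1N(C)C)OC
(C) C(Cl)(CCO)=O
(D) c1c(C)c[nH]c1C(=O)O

B

[#6][OX2H0][#6] describes an aliphatic oxygen bridging two carbons with no H on the oxygen (an ether).
(A) has a hydroxyl group (-OH) but the oxygen has H1, not H0 bridging two carbons.
(B) contains a methoxy ether (-OCH3), which satisfies every atom and bond constraint.
(C) has a hydroxyl group (-OH) but the oxygen has H1, not H0 bridging two carbons.
(D) has a carboxylic acid group (-C(=O)OH) but the -OH oxygen has H1; the =O is OX1, not OX2.
So the answer is (B).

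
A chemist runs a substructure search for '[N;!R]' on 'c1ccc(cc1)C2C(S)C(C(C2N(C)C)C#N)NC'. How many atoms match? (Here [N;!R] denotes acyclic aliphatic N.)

3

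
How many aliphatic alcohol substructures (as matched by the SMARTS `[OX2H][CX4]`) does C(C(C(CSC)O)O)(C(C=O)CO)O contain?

[OX2H][CX4] is the SMARTS for an aliphatic alcohol: a hydroxyl oxygen bound to an sp3 (X4) carbon.
The molecule carries 4 separate instances of a hydroxyl group (-OH) meeting every constraint; each maps to a distinct set of atoms, giving 4 matches.

4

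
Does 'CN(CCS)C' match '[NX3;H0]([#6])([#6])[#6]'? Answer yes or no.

Yes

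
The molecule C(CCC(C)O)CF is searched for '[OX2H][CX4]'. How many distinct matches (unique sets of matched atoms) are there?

1

[OX2H][CX4] is the SMARTS for an aliphatic alcohol: a hydroxyl oxygen bound to an sp3 (X4) carbon.
Exactly one fragment in the molecule meets all constraints, giving 1 match.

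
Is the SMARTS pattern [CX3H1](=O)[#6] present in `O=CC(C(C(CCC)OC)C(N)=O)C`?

The pattern [CX3H1](=O)[#6] describes an sp2 carbon with one H, double-bonded to O and single-bonded to carbon — an aldehyde.
The molecule carries an aldehyde (-CHO), whose atoms satisfy every constraint of the query, so the pattern matches.

Yes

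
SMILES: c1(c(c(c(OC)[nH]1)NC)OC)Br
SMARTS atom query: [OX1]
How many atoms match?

Check the 12 heavy atoms by environment: 1× n (aromatic, X3) → no; 4× c (aromatic, X3) → no; 1× N (X3) → no; 3× C (X4) → no; 1× Br (X1) → no; 2× O (X2) → no.
No environment satisfies the query, so 0 matching atoms.

0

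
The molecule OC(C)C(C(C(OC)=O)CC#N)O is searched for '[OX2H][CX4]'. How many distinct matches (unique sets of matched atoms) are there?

[OX2H][CX4] is the SMARTS for an aliphatic alcohol: a hydroxyl oxygen bound to an sp3 (X4) carbon.
The molecule carries 2 separate instances of a hydroxyl group (-OH) meeting every constraint; each maps to a distinct set of atoms, giving 2 matches.

2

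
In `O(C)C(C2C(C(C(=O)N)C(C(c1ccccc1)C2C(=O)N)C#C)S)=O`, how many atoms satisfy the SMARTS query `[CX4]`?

7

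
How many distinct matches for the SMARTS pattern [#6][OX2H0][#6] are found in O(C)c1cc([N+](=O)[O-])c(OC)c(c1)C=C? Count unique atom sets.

[#6][OX2H0][#6] is the SMARTS for an ether: an aliphatic oxygen bridging two carbons with no H on the oxygen.
The molecule carries 2 separate instances of a methoxy ether (-OCH3) meeting every constraint; each maps to a distinct set of atoms, giving 2 matches.

2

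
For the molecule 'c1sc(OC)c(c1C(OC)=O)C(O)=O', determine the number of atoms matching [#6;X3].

The query [#6;X3] means: any carbon (aromatic or not) with three total connections.
Check the 14 heavy atoms by environment: 1× s (aromatic, X2) → no; 4× c (aromatic, X3) → match; 2× C (X3) → match; 2× O (X1) → no; 3× O (X2) → no; 2× C (X4) → no.
Summing the matching environments: 4 + 2 = 6 matching atoms.

6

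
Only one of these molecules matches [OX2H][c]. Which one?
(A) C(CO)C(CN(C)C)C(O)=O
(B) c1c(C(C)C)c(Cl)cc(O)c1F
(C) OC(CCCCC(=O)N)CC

[OX2H][c] describes a hydroxyl oxygen attached to an aromatic carbon (a phenol).
(A) has a hydroxyl group (-OH) but the -OH is on an aliphatic carbon, not an aromatic c.
(B) contains a hydroxyl group (-OH), which satisfies every atom and bond constraint.
(C) has a hydroxyl group (-OH) but the -OH is on an aliphatic carbon, not an aromatic c.
So the answer is (B).

B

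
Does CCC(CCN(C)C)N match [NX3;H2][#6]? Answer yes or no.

The pattern [NX3;H2][#6] describes a trivalent nitrogen with two H attached to carbon — a primary amine.
The molecule carries a primary amino group (-NH2), whose atoms satisfy every constraint of the query, so the pattern matches.

Yes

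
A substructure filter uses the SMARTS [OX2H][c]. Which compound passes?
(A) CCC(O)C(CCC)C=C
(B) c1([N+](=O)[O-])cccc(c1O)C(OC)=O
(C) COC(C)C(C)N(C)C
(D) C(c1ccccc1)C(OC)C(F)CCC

B

[OX2H][c] describes a hydroxyl oxygen attached to an aromatic carbon (a phenol).
(A) has a hydroxyl group (-OH) but the -OH is on an aliphatic carbon, not an aromatic c.
(B) contains a hydroxyl group (-OH), which satisfies every atom and bond constraint.
(C) has a methoxy ether (-OCH3) but the oxygen has H0, not H1.
(D) has a methoxy ether (-OCH3) but the oxygen has H0, not H1.
So the answer is (B).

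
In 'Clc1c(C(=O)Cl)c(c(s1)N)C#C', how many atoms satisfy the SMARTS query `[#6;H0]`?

6

The query [#6;H0] means: any carbon with no attached hydrogen.
Check the 12 heavy atoms by environment: 1× s (aromatic, H0) → no; 4× c (aromatic, H0) → match; 2× C (H0) → match; 1× O (H0) → no; 2× Cl (H0) → no; 1× N (H2) → no; 1× C (H1) → no.
Summing the matching environments: 4 + 2 = 6 matching atoms.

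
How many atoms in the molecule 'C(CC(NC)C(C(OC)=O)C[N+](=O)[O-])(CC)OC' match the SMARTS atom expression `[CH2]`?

3

The query [CH2] means: aliphatic carbon with exactly two hydrogens.
Check the 18 heavy atoms by environment: 3× C (H2) → match; 3× C (H1) → no; 4× C (H3) → no; 1× N (H1) → no; 4× O (H0) → no; 1× N (charge +1, H0) → no; 1× O (charge -1, H0) → no; 1× C (H0) → no.
That gives 3 matching atoms.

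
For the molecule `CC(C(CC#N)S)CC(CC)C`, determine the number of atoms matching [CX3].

0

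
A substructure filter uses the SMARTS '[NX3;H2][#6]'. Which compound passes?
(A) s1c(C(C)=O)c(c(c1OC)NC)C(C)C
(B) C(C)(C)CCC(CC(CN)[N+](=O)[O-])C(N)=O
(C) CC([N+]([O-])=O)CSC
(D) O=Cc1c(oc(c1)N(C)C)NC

B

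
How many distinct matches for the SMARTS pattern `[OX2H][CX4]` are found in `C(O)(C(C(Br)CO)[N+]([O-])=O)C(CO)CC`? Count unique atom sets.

[OX2H][CX4] is the SMARTS for an aliphatic alcohol: a hydroxyl oxygen bound to an sp3 (X4) carbon.
The molecule carries 3 separate instances of a hydroxyl group (-OH) meeting every constraint; each maps to a distinct set of atoms, giving 3 matches.

3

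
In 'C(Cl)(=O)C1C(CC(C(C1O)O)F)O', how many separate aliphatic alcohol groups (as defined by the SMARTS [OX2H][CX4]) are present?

[OX2H][CX4] is the SMARTS for an aliphatic alcohol: a hydroxyl oxygen bound to an sp3 (X4) carbon.
The molecule carries 3 separate instances of a hydroxyl group (-OH) meeting every constraint; each maps to a distinct set of atoms, giving 3 matches.

3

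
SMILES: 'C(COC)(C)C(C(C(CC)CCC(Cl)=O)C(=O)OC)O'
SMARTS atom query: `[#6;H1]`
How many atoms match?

4

The query [#6;H1] means: any carbon bearing exactly one hydrogen.
Check the 20 heavy atoms by environment: 4× C (H2) → no; 4× C (H1) → match; 4× O (H0) → no; 4× C (H3) → no; 2× C (H0) → no; 1× Cl (H0) → no; 1× O (H1) → no.
That gives 4 matching atoms.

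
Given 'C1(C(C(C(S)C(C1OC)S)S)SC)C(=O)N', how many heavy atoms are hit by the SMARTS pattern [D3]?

7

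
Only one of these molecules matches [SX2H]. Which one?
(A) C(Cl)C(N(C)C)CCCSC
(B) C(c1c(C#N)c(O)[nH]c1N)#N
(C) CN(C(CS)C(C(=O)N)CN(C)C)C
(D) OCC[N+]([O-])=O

C

[SX2H] describes an aliphatic sulfur with two connections, one being H (a thiol).
(A) has a methylthio ether (-SCH3) but the sulfur has H0 (bonded to two carbons), not H1.
(B) has a hydroxyl group (-OH) but it is an -OH, not an -SH.
(C) contains a thiol (-SH), which satisfies every atom and bond constraint.
(D) has a hydroxyl group (-OH) but it is an -OH, not an -SH.
So the answer is (C).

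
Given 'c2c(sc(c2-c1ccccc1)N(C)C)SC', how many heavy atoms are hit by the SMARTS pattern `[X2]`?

The query [X2] means: any atom with exactly two total connections (bonds + H).
Check the 16 heavy atoms by environment: 1× s (aromatic, X2) → match; 10× c (aromatic, X3) → no; 1× N (X3) → no; 3× C (X4) → no; 1× S (X2) → match.
Summing the matching environments: 1 + 1 = 2 matching atoms.

2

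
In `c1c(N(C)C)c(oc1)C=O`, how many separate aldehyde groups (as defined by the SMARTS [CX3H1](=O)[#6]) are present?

[CX3H1](=O)[#6] is the SMARTS for an aldehyde: an sp2 carbon with one H, double-bonded to O and single-bonded to carbon.
Exactly one fragment in the molecule meets all constraints, giving 1 match.

1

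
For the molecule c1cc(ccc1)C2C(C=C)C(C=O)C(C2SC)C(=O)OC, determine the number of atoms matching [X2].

2

The query [X2] means: any atom with exactly two total connections (bonds + H).
Check the 21 heavy atoms by environment: 7× C (X4) → no; 4× C (X3) → no; 2× O (X1) → no; 1× O (X2) → match; 1× S (X2) → match; 6× c (aromatic, X3) → no.
Summing the matching environments: 1 + 1 = 2 matching atoms.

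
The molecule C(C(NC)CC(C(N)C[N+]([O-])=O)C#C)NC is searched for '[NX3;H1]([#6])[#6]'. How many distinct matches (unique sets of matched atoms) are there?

[NX3;H1]([#6])[#6] is the SMARTS for a secondary amine: a trivalent nitrogen with one H, bonded to two carbons.
The molecule carries 2 separate instances of an N-methylamino group (-NHCH3) meeting every constraint; each maps to a distinct set of atoms, giving 2 matches.

2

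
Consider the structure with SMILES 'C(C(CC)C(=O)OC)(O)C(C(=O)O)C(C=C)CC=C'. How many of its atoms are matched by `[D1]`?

8

The query [D1] means: atom with exactly one heavy-atom neighbour (degree 1).
Check the 19 heavy atoms by environment: 4× C (D2) → no; 6× C (D3) → no; 4× C (D1) → match; 4× O (D1) → match; 1× O (D2) → no.
Summing the matching environments: 4 + 4 = 8 matching atoms.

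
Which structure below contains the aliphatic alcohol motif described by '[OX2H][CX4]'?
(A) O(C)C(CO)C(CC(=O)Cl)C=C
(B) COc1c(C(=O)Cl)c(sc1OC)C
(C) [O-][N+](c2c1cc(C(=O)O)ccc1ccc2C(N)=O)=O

[OX2H][CX4] describes a hydroxyl oxygen bound to an sp3 (X4) carbon (an aliphatic alcohol).
(A) contains a hydroxyl group (-OH), which satisfies every atom and bond constraint.
(B) has a methoxy ether (-OCH3) but the oxygen has H0 (ether), not H1.
(C) has a carboxylic acid group (-C(=O)OH) but the -OH is on a CX3 carbonyl carbon, not a CX4 carbon.
So the answer is (A).

A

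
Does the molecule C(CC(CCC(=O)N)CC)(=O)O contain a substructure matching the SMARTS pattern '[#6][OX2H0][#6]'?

No

The pattern [#6][OX2H0][#6] describes an aliphatic oxygen bridging two carbons with no H on the oxygen — an ether.
The closest candidate here is a carboxylic acid group (-C(=O)OH), but the -OH oxygen has H1; the =O is OX1, not OX2. No other fragment satisfies the full query, so there is no match.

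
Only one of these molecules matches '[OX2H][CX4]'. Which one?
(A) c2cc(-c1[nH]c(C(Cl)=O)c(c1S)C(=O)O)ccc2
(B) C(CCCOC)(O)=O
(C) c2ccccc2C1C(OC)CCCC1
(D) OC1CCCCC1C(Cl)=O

[OX2H][CX4] describes a hydroxyl oxygen bound to an sp3 (X4) carbon (an aliphatic alcohol).
(A) has a carboxylic acid group (-C(=O)OH) but the -OH is on a CX3 carbonyl carbon, not a CX4 carbon.
(B) has a carboxylic acid group (-C(=O)OH) but the -OH is on a CX3 carbonyl carbon, not a CX4 carbon.
(C) has a methoxy ether (-OCH3) but the oxygen has H0 (ether), not H1.
(D) contains a hydroxyl group (-OH), which satisfies every atom and bond constraint.
So the answer is (D).

D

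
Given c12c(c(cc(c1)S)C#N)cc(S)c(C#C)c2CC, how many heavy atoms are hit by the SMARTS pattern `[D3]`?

7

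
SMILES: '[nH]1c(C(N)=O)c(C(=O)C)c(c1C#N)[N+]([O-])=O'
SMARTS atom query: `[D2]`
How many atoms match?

The query [D2] means: atom with exactly two heavy-atom neighbours.
Check the 16 heavy atoms by environment: 1× n (aromatic, D2) → match; 4× c (aromatic, D3) → no; 2× C (D3) → no; 3× O (D1) → no; 2× N (D1) → no; 1× N (charge +1, D3) → no; 1× O (charge -1, D1) → no; 1× C (D2) → match; 1× C (D1) → no.
Summing the matching environments: 1 + 1 = 2 matching atoms.

2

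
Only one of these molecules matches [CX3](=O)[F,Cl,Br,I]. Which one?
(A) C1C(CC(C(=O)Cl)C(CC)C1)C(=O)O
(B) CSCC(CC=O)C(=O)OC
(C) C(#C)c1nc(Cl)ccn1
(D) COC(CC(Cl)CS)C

A

[CX3](=O)[F,Cl,Br,I] describes a carbonyl carbon bonded to a halogen (an acyl halide).
(A) contains an acyl chloride (-C(=O)Cl), which satisfies every atom and bond constraint.
(B) has a methyl-ester group (-C(=O)OCH3) but the carbonyl is bonded to -O-C, not to a halogen.
(C) has a chloro substituent but the Cl is not on a carbonyl carbon.
(D) has a chloro substituent but the Cl is not on a carbonyl carbon.
So the answer is (A).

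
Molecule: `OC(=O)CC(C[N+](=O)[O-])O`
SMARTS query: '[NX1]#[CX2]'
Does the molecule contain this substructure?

The pattern [NX1]#[CX2] describes a nitrogen triple-bonded to a two-connected carbon — a nitrile.
The closest candidate here is a nitro group (-[N+](=O)[O-]), but there is no C#N triple bond. No other fragment satisfies the full query, so there is no match.

No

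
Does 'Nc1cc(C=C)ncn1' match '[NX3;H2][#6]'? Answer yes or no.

Yes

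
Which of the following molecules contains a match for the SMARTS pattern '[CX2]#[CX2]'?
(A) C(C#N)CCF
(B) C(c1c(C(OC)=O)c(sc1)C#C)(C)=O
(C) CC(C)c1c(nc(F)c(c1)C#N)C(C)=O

[CX2]#[CX2] describes a carbon-carbon triple bond (an alkyne).
(A) has a nitrile (-C#N) but the triple bond is C#N, not C#C.
(B) contains an ethynyl group (-C#CH), which satisfies every atom and bond constraint.
(C) has a nitrile (-C#N) but the triple bond is C#N, not C#C.
So the answer is (B).

B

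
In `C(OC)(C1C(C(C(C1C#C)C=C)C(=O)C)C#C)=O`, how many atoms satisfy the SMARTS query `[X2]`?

The query [X2] means: any atom with exactly two total connections (bonds + H).
Check the 18 heavy atoms by environment: 7× C (X4) → no; 4× C (X3) → no; 2× O (X1) → no; 1× O (X2) → match; 4× C (X2) → match.
Summing the matching environments: 1 + 4 = 5 matching atoms.

5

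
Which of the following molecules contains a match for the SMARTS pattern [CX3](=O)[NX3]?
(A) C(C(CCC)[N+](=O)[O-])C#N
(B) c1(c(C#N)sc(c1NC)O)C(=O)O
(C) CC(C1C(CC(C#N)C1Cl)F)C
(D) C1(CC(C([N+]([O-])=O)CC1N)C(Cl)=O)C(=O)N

D

[CX3](=O)[NX3] describes a carbonyl carbon bonded to a trivalent nitrogen (an amide).
(A) has a nitrile (-C#N) but the nitrile N is NX1 (triple-bonded), not NX3.
(B) has a nitrile (-C#N) but the nitrile N is NX1 (triple-bonded), not NX3.
(C) has a nitrile (-C#N) but the nitrile N is NX1 (triple-bonded), not NX3.
(D) contains a primary amide (-C(=O)NH2), which satisfies every atom and bond constraint.
So the answer is (D).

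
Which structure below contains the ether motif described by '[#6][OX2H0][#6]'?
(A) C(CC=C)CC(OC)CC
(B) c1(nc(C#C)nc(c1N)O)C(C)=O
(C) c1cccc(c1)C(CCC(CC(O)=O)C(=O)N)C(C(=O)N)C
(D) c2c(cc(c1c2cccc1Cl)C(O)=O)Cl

A

[#6][OX2H0][#6] describes an aliphatic oxygen bridging two carbons with no H on the oxygen (an ether).
(A) contains a methoxy ether (-OCH3), which satisfies every atom and bond constraint.
(B) has a hydroxyl group (-OH) but the oxygen has H1, not H0 bridging two carbons.
(C) has a carboxylic acid group (-C(=O)OH) but the -OH oxygen has H1; the =O is OX1, not OX2.
(D) has a carboxylic acid group (-C(=O)OH) but the -OH oxygen has H1; the =O is OX1, not OX2.
So the answer is (A).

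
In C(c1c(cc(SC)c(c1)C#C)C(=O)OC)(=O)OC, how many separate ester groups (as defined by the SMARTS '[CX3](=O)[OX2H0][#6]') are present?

[CX3](=O)[OX2H0][#6] is the SMARTS for an ester: a carbonyl carbon bonded to an oxygen that is itself bonded to carbon (no H on that O).
The molecule carries 2 separate instances of a methyl-ester group (-C(=O)OCH3) meeting every constraint; each maps to a distinct set of atoms, giving 2 matches.

2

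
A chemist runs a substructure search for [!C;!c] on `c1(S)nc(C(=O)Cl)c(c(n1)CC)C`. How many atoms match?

5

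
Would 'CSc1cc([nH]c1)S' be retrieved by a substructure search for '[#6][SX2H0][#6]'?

Yes

The pattern [#6][SX2H0][#6] describes an aliphatic sulfur bridging two carbons with no H on the sulfur — a thioether.
The molecule carries a methylthio ether (-SCH3), whose atoms satisfy every constraint of the query, so the pattern matches.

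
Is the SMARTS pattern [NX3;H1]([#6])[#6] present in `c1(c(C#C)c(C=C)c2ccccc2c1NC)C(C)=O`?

The pattern [NX3;H1]([#6])[#6] describes a trivalent nitrogen with one H, bonded to two carbons — a secondary amine.
The molecule carries an N-methylamino group (-NHCH3), whose atoms satisfy every constraint of the query, so the pattern matches.

Yes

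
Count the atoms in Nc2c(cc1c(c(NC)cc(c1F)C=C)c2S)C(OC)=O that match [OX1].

1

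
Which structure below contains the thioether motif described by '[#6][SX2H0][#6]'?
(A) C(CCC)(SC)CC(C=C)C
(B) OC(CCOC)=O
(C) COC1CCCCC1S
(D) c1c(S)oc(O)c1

[#6][SX2H0][#6] describes an aliphatic sulfur bridging two carbons with no H on the sulfur (a thioether).
(A) contains a methylthio ether (-SCH3), which satisfies every atom and bond constraint.
(B) has a methoxy ether (-OCH3) but the bridging atom is O, not S.
(C) has a thiol (-SH) but the sulfur has H1, not H0 bridging two carbons.
(D) has a thiol (-SH) but the sulfur has H1, not H0 bridging two carbons.
So the answer is (A).

A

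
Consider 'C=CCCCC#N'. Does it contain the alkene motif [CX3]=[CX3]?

Yes

The pattern [CX3]=[CX3] describes a non-aromatic C=C double bond between two sp2 carbons — an alkene.
The molecule carries a vinyl group (-CH=CH2), whose atoms satisfy every constraint of the query, so the pattern matches.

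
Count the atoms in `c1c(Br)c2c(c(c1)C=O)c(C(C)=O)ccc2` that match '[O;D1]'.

2

The query [O;D1] means: aliphatic oxygen bonded to exactly one heavy atom.
Check the 16 heavy atoms by environment: 5× c (aromatic, D3) → no; 5× c (aromatic, D2) → no; 1× C (D3) → no; 2× O (D1) → match; 1× C (D1) → no; 1× Br (D1) → no; 1× C (D2) → no.
That gives 2 matching atoms.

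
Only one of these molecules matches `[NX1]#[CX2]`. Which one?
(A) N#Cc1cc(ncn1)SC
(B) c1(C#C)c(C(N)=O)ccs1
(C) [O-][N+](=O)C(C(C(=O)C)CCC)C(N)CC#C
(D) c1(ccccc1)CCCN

A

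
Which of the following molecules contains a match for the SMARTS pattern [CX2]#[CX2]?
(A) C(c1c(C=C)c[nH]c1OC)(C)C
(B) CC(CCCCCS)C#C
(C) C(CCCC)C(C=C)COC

B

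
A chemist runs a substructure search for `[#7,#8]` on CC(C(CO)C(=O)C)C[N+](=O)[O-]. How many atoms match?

The query [#7,#8] means: nitrogen or oxygen (comma = OR).
Check the 12 heavy atoms by environment: 7× C → no; 3× O → match; 1× N (charge +1) → match; 1× O (charge -1) → match.
Summing the matching environments: 3 + 1 + 1 = 5 matching atoms.

5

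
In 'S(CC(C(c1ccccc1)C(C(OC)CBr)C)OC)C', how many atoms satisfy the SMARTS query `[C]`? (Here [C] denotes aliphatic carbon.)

10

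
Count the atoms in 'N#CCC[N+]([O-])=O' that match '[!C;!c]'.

The query [!C;!c] means: neither aliphatic nor aromatic carbon — same as [!#6].
Check the 7 heavy atoms by environment: 3× C → no; 1× N (charge +1) → match; 1× O (charge -1) → match; 1× O → match; 1× N → match.
Summing the matching environments: 1 + 1 + 1 + 1 = 4 matching atoms.

4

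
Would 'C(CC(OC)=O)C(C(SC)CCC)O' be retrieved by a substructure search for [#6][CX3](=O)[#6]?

No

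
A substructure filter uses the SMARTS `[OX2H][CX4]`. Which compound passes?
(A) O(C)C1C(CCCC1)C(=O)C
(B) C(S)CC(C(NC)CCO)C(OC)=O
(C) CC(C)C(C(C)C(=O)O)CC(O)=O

B

[OX2H][CX4] describes a hydroxyl oxygen bound to an sp3 (X4) carbon (an aliphatic alcohol).
(A) has a methoxy ether (-OCH3) but the oxygen has H0 (ether), not H1.
(B) contains a hydroxyl group (-OH), which satisfies every atom and bond constraint.
(C) has a carboxylic acid group (-C(=O)OH) but the -OH is on a CX3 carbonyl carbon, not a CX4 carbon.
So the answer is (B).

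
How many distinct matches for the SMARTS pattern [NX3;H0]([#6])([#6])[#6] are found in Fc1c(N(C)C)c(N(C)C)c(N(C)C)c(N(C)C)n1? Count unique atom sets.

4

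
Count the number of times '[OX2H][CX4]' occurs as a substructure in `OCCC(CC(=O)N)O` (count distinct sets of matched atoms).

2

[OX2H][CX4] is the SMARTS for an aliphatic alcohol: a hydroxyl oxygen bound to an sp3 (X4) carbon.
The molecule carries 2 separate instances of a hydroxyl group (-OH) meeting every constraint; each maps to a distinct set of atoms, giving 2 matches.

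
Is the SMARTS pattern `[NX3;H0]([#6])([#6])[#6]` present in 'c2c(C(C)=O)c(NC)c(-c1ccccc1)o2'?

No

The pattern [NX3;H0]([#6])([#6])[#6] describes a trivalent nitrogen with no H, bonded to three carbons — a tertiary amine.
The closest candidate here is an N-methylamino group (-NHCH3), but the nitrogen still has one H (H1), not H0. No other fragment satisfies the full query, so there is no match.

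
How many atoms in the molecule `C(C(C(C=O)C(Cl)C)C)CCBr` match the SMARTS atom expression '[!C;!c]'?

3

The query [!C;!c] means: neither aliphatic nor aromatic carbon — same as [!#6].
Check the 12 heavy atoms by environment: 9× C → no; 1× Cl → match; 1× O → match; 1× Br → match.
Summing the matching environments: 1 + 1 + 1 = 3 matching atoms.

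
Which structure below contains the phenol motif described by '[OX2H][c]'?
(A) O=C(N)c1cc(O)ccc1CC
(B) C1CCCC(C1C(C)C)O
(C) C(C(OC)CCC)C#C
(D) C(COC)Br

A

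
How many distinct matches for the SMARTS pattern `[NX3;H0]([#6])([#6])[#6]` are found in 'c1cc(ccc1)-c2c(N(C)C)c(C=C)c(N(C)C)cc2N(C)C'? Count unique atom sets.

[NX3;H0]([#6])([#6])[#6] is the SMARTS for a tertiary amine: a trivalent nitrogen with no H, bonded to three carbons.
The molecule carries 3 separate instances of a dimethylamino group (-N(CH3)2) meeting every constraint; each maps to a distinct set of atoms, giving 3 matches.

3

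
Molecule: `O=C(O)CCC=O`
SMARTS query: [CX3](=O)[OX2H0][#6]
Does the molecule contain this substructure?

No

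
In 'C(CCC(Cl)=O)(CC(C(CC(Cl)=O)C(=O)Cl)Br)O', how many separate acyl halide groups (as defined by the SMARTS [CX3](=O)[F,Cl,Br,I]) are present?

3

[CX3](=O)[F,Cl,Br,I] is the SMARTS for an acyl halide: a carbonyl carbon bonded to a halogen.
The molecule carries 3 separate instances of an acyl chloride (-C(=O)Cl) meeting every constraint; each maps to a distinct set of atoms, giving 3 matches.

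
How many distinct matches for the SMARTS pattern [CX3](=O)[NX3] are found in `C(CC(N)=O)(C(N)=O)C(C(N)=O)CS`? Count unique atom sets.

[CX3](=O)[NX3] is the SMARTS for an amide: a carbonyl carbon bonded to a trivalent nitrogen.
The molecule carries 3 separate instances of a primary amide (-C(=O)NH2) meeting every constraint; each maps to a distinct set of atoms, giving 3 matches.

3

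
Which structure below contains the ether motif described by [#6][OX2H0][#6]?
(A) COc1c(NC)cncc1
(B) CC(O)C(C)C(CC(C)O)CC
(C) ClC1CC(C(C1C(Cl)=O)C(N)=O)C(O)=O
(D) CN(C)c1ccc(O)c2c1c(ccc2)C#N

[#6][OX2H0][#6] describes an aliphatic oxygen bridging two carbons with no H on the oxygen (an ether).
(A) contains a methoxy ether (-OCH3), which satisfies every atom and bond constraint.
(B) has a hydroxyl group (-OH) but the oxygen has H1, not H0 bridging two carbons.
(C) has a carboxylic acid group (-C(=O)OH) but the -OH oxygen has H1; the =O is OX1, not OX2.
(D) has a hydroxyl group (-OH) but the oxygen has H1, not H0 bridging two carbons.
So the answer is (A).

A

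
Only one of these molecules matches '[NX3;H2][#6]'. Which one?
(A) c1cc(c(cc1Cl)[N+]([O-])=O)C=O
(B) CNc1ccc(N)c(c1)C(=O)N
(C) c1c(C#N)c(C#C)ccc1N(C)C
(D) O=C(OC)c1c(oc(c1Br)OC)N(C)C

B

[NX3;H2][#6] describes a trivalent nitrogen with two H attached to carbon (a primary amine).
(A) has a nitro group (-[N+](=O)[O-]) but the nitrogen is [N+] with no H, not NX3H2.
(B) contains a primary amino group (-NH2), which satisfies every atom and bond constraint.
(C) has a dimethylamino group (-N(CH3)2) but the nitrogen has H0, not H2.
(D) has a dimethylamino group (-N(CH3)2) but the nitrogen has H0, not H2.
So the answer is (B).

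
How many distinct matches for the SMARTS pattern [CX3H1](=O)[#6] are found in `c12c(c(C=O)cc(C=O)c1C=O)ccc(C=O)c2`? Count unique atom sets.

[CX3H1](=O)[#6] is the SMARTS for an aldehyde: an sp2 carbon with one H, double-bonded to O and single-bonded to carbon.
The molecule carries 4 separate instances of an aldehyde (-CHO) meeting every constraint; each maps to a distinct set of atoms, giving 4 matches.

4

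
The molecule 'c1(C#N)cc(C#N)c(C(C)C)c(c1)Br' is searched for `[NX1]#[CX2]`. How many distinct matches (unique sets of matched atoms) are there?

[NX1]#[CX2] is the SMARTS for a nitrile: a nitrogen triple-bonded to a two-connected carbon.
The molecule carries 2 separate instances of a nitrile (-C#N) meeting every constraint; each maps to a distinct set of atoms, giving 2 matches.

2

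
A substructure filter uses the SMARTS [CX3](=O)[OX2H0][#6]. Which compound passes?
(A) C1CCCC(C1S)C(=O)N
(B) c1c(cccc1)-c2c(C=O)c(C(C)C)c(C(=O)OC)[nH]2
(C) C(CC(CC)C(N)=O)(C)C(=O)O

[CX3](=O)[OX2H0][#6] describes a carbonyl carbon bonded to an oxygen that is itself bonded to carbon (no H on that O) (an ester).
(A) has a primary amide (-C(=O)NH2) but the carbonyl is bonded to N, not to an O-C linkage.
(B) contains a methyl-ester group (-C(=O)OCH3), which satisfies every atom and bond constraint.
(C) has a primary amide (-C(=O)NH2) but the carbonyl is bonded to N, not to an O-C linkage.
So the answer is (B).

B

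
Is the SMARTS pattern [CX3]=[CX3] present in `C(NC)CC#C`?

No

The pattern [CX3]=[CX3] describes a non-aromatic C=C double bond between two sp2 carbons — an alkene.
The closest candidate here is an ethynyl group (-C#CH), but the C-C bond is a triple bond, not a double bond. No other fragment satisfies the full query, so there is no match.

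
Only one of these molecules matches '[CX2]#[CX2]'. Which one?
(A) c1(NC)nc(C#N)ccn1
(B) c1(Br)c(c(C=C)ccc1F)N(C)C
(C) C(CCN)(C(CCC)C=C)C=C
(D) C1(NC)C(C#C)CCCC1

[CX2]#[CX2] describes a carbon-carbon triple bond (an alkyne).
(A) has a nitrile (-C#N) but the triple bond is C#N, not C#C.
(B) has a vinyl group (-CH=CH2) but the C=C is a double bond; both carbons are CX3, not CX2.
(C) has a vinyl group (-CH=CH2) but the C=C is a double bond; both carbons are CX3, not CX2.
(D) contains an ethynyl group (-C#CH), which satisfies every atom and bond constraint.
So the answer is (D).

D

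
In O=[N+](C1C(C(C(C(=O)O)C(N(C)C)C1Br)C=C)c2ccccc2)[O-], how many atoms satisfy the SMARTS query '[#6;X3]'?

9

The query [#6;X3] means: any carbon (aromatic or not) with three total connections.
Check the 24 heavy atoms by environment: 8× C (X4) → no; 1× N (X3) → no; 1× N (charge +1, X3) → no; 1× O (charge -1, X1) → no; 2× O (X1) → no; 1× Br (X1) → no; 6× c (aromatic, X3) → match; 3× C (X3) → match; 1× O (X2) → no.
Summing the matching environments: 6 + 3 = 9 matching atoms.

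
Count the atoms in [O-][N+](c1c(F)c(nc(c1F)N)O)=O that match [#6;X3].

The query [#6;X3] means: any carbon (aromatic or not) with three total connections.
Check the 13 heavy atoms by environment: 1× n (aromatic, X2) → no; 5× c (aromatic, X3) → match; 1× O (X2) → no; 2× F (X1) → no; 1× N (X3) → no; 1× N (charge +1, X3) → no; 1× O (charge -1, X1) → no; 1× O (X1) → no.
That gives 5 matching atoms.

5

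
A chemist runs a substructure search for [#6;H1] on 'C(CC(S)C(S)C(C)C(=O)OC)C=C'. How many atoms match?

4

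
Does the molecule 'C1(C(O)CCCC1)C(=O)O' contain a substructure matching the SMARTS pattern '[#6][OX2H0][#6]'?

The pattern [#6][OX2H0][#6] describes an aliphatic oxygen bridging two carbons with no H on the oxygen — an ether.
The closest candidate here is a carboxylic acid group (-C(=O)OH), but the -OH oxygen has H1; the =O is OX1, not OX2. No other fragment satisfies the full query, so there is no match.

No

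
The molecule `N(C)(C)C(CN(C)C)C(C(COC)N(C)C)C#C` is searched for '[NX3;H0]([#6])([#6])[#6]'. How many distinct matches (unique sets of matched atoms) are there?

3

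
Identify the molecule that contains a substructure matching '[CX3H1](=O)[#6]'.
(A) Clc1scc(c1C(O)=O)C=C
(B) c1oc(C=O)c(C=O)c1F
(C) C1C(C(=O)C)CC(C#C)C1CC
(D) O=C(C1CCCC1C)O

B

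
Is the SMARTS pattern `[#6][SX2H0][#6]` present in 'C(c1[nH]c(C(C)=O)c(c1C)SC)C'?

The pattern [#6][SX2H0][#6] describes an aliphatic sulfur bridging two carbons with no H on the sulfur — a thioether.
The molecule carries a methylthio ether (-SCH3), whose atoms satisfy every constraint of the query, so the pattern matches.

Yes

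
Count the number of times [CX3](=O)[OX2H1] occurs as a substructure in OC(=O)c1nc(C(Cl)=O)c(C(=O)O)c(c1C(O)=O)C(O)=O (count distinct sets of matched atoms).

4

[CX3](=O)[OX2H1] is the SMARTS for a carboxylic acid: an sp2 carbon double-bonded to O and single-bonded to an -OH oxygen.
The molecule carries 4 separate instances of a carboxylic acid group (-C(=O)OH) meeting every constraint; each maps to a distinct set of atoms, giving 4 matches.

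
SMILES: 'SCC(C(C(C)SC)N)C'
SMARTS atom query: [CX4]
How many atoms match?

7

Check the 10 heavy atoms by environment: 7× C (X4) → match; 1× N (X3) → no; 2× S (X2) → no.
That gives 7 matching atoms.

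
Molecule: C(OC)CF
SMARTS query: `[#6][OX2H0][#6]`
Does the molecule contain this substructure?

The pattern [#6][OX2H0][#6] describes an aliphatic oxygen bridging two carbons with no H on the oxygen — an ether.
The molecule carries a methoxy ether (-OCH3), whose atoms satisfy every constraint of the query, so the pattern matches.

Yes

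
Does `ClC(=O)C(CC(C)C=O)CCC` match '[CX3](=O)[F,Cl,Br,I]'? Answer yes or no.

Yes

The pattern [CX3](=O)[F,Cl,Br,I] describes a carbonyl carbon bonded to a halogen — an acyl halide.
The molecule carries an acyl chloride (-C(=O)Cl), whose atoms satisfy every constraint of the query, so the pattern matches.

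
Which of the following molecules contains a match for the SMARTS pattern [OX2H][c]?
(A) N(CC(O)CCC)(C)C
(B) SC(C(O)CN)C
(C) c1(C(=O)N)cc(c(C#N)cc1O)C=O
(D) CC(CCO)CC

C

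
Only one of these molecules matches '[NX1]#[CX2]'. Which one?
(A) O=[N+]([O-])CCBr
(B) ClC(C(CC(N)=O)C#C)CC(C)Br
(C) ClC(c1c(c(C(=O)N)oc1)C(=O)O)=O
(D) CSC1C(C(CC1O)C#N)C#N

D

[NX1]#[CX2] describes a nitrogen triple-bonded to a two-connected carbon (a nitrile).
(A) has a nitro group (-[N+](=O)[O-]) but there is no C#N triple bond.
(B) has a primary amide (-C(=O)NH2) but the nitrogen is NX3, not NX1.
(C) has a primary amide (-C(=O)NH2) but the nitrogen is NX3, not NX1.
(D) contains a nitrile (-C#N), which satisfies every atom and bond constraint.
So the answer is (D).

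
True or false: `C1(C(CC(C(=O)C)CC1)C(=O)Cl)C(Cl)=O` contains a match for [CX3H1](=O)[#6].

The pattern [CX3H1](=O)[#6] describes an sp2 carbon with one H, double-bonded to O and single-bonded to carbon — an aldehyde.
The closest candidate here is an acetyl/ketone group (-C(=O)CH3), but the carbonyl carbon has H0 (two carbon neighbours), not H1. No other fragment satisfies the full query, so there is no match.

False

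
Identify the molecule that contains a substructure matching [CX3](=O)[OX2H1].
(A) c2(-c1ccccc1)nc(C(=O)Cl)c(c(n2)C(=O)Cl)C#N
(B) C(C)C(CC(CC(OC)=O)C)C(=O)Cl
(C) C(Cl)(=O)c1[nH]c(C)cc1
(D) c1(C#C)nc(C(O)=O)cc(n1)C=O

[CX3](=O)[OX2H1] describes an sp2 carbon double-bonded to O and single-bonded to an -OH oxygen (a carboxylic acid).
(A) has an acyl chloride (-C(=O)Cl) but the carbonyl is bonded to Cl, not to an -OH oxygen.
(B) has a methyl-ester group (-C(=O)OCH3) but the singly-bonded O has no H (OX2H0, not OX2H1).
(C) has an acyl chloride (-C(=O)Cl) but the carbonyl is bonded to Cl, not to an -OH oxygen.
(D) contains a carboxylic acid group (-C(=O)OH), which satisfies every atom and bond constraint.
So the answer is (D).

D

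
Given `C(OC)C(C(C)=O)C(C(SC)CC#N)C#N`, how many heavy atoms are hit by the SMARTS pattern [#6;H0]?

3

The query [#6;H0] means: any carbon with no attached hydrogen.
Check the 16 heavy atoms by environment: 2× C (H2) → no; 3× C (H1) → no; 1× S (H0) → no; 3× C (H3) → no; 3× C (H0) → match; 2× O (H0) → no; 2× N (H0) → no.
That gives 3 matching atoms.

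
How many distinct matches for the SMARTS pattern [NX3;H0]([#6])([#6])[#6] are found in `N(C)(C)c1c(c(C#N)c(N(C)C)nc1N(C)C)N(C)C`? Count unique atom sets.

[NX3;H0]([#6])([#6])[#6] is the SMARTS for a tertiary amine: a trivalent nitrogen with no H, bonded to three carbons.
The molecule carries 4 separate instances of a dimethylamino group (-N(CH3)2) meeting every constraint; each maps to a distinct set of atoms, giving 4 matches.

4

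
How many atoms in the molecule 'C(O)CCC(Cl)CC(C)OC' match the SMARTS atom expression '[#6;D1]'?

2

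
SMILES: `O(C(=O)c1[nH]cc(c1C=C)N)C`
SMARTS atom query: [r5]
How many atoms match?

The query [r5] means: r5 matches atoms in a five-membered ring.
Check the 12 heavy atoms by environment: 1× n (aromatic, in 5-ring) → match; 4× c (aromatic, in 5-ring) → match; 4× C (acyclic) → no; 2× O (acyclic) → no; 1× N (acyclic) → no.
Summing the matching environments: 1 + 4 = 5 matching atoms.

5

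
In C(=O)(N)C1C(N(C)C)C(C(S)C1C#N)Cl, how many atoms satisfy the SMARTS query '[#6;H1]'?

The query [#6;H1] means: any carbon bearing exactly one hydrogen.
Check the 15 heavy atoms by environment: 5× C (H1) → match; 2× C (H0) → no; 1× O (H0) → no; 1× N (H2) → no; 2× N (H0) → no; 2× C (H3) → no; 1× Cl (H0) → no; 1× S (H1) → no.
That gives 5 matching atoms.

5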